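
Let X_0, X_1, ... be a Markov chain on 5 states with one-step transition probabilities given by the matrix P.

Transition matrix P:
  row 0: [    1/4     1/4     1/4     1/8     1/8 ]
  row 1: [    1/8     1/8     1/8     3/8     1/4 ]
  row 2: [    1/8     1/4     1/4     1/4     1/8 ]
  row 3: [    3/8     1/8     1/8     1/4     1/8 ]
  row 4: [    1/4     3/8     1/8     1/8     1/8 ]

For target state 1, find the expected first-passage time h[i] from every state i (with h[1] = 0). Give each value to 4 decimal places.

First-step conditioning: h[1] = 0; for i ≠ 1, h[i] = 1 + Σ_k P[i][k]·h[k].
  h[0] = 1 + 1/4·h[0] + 1/4·h[2] + 1/8·h[3] + 1/8·h[4]
  h[2] = 1 + 1/8·h[0] + 1/4·h[2] + 1/4·h[3] + 1/8·h[4]
  h[3] = 1 + 3/8·h[0] + 1/8·h[2] + 1/4·h[3] + 1/8·h[4]
  h[4] = 1 + 1/4·h[0] + 1/8·h[2] + 1/8·h[3] + 1/8·h[4]
Solving the 4×4 linear system over states ≠ 1 gives exactly h = [1824/445, 0, 1856/445, 416/89, 1592/445] (h[1] = 0 is the target).

h = [4.0989, 0.0000, 4.1708, 4.6742, 3.5775]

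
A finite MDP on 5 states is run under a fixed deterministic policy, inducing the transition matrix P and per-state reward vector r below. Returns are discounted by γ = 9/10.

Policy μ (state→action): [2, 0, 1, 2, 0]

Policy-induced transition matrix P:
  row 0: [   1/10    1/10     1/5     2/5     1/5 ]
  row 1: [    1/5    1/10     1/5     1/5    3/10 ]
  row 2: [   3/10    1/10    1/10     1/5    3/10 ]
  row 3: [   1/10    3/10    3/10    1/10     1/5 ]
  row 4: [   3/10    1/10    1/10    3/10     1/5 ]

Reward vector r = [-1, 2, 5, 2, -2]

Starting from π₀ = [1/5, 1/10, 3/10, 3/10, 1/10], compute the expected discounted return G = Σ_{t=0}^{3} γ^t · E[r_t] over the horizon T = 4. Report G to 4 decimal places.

G = 4.3874

t=0: π = [0.2000, 0.1000, 0.3000, 0.3000, 0.1000], E[r] = 1.9000, γ^t·E[r] = 1.900000, running G = 1.900000
t=1: π = [0.1900, 0.1600, 0.1900, 0.2200, 0.2400], E[r] = 1.0400, γ^t·E[r] = 0.936000, running G = 2.836000
t=2: π = [0.2020, 0.1440, 0.1790, 0.2400, 0.2350], E[r] = 0.9910, γ^t·E[r] = 0.802710, running G = 3.638710
t=3: π = [0.1972, 0.1480, 0.1826, 0.2399, 0.2323], E[r] = 1.0270, γ^t·E[r] = 0.748683, running G = 4.387393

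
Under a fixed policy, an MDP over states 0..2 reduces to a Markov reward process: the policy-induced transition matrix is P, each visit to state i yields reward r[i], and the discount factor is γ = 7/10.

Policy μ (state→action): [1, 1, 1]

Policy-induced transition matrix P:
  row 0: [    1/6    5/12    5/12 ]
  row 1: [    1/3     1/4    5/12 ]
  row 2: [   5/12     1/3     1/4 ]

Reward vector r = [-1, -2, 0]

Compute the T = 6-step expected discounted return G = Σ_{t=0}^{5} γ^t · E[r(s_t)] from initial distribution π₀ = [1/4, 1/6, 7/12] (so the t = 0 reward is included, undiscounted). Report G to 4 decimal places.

t=0: π = [0.2500, 0.1667, 0.5833], E[r] = -0.5833, γ^t·E[r] = -0.583333, running G = -0.583333
t=1: π = [0.3403, 0.3403, 0.3194], E[r] = -1.0208, γ^t·E[r] = -0.714583, running G = -1.297917
t=2: π = [0.3032, 0.3333, 0.3634], E[r] = -0.9699, γ^t·E[r] = -0.475255, running G = -1.773171
t=3: π = [0.3131, 0.3308, 0.3561], E[r] = -0.9747, γ^t·E[r] = -0.334332, running G = -2.107504
t=4: π = [0.3108, 0.3319, 0.3573], E[r] = -0.9745, γ^t·E[r] = -0.233986, running G = -2.341490
t=5: π = [0.3113, 0.3316, 0.3571], E[r] = -0.9745, γ^t·E[r] = -0.163779, running G = -2.505269

G = -2.5053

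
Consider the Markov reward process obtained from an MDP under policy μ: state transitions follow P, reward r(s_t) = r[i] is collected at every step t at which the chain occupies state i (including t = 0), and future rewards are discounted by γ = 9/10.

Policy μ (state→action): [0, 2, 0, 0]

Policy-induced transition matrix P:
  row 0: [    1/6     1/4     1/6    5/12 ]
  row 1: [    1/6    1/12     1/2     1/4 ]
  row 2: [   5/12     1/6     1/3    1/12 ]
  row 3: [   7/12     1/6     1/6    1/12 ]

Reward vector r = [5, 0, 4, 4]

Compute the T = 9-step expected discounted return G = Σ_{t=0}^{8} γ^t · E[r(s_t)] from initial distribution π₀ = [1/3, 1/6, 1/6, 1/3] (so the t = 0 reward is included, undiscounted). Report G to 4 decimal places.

G = 22.1821

t=0: π = [0.3333, 0.1667, 0.1667, 0.3333], E[r] = 3.6667, γ^t·E[r] = 3.666667, running G = 3.666667
t=1: π = [0.3472, 0.1806, 0.2500, 0.2222], E[r] = 3.6250, γ^t·E[r] = 3.262500, running G = 6.929167
t=2: π = [0.3218, 0.1806, 0.2685, 0.2292], E[r] = 3.5995, γ^t·E[r] = 2.915625, running G = 9.844792
t=3: π = [0.3293, 0.1784, 0.2716, 0.2207], E[r] = 3.6155, γ^t·E[r] = 2.635734, running G = 12.480526
t=4: π = [0.3265, 0.1792, 0.2714, 0.2228], E[r] = 3.6096, γ^t·E[r] = 2.368238, running G = 14.848764
t=5: π = [0.3274, 0.1789, 0.2716, 0.2220], E[r] = 3.6116, γ^t·E[r] = 2.132618, running G = 16.981381
t=6: π = [0.3271, 0.1790, 0.2716, 0.2223], E[r] = 3.6110, γ^t·E[r] = 1.919010, running G = 18.900391
t=7: π = [0.3272, 0.1790, 0.2716, 0.2222], E[r] = 3.6112, γ^t·E[r] = 1.727206, running G = 20.627597
t=8: π = [0.3272, 0.1790, 0.2716, 0.2222], E[r] = 3.6111, γ^t·E[r] = 1.554459, running G = 22.182056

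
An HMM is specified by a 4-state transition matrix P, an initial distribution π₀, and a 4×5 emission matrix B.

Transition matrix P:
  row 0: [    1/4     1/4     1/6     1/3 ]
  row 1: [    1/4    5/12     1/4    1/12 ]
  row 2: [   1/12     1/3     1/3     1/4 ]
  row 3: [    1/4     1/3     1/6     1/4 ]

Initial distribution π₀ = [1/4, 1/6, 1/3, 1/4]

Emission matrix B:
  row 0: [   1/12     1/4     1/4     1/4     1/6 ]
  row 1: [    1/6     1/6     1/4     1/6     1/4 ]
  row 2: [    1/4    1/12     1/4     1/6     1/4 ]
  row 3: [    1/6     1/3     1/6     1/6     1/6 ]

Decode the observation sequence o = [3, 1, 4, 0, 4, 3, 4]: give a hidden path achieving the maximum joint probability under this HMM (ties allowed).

path = [0, 3, 1, 1, 1, 1, 1]

t=0: δ = [6.250e-02, 2.778e-02, 5.556e-02, 4.167e-02]  (obs o_0=3)
t=1: δ = [3.906e-03, 3.086e-03, 1.543e-03, 6.944e-03]  ψ = [0, 2, 2, 0]  (obs o_1=1)
t=2: δ = [2.894e-04, 5.787e-04, 2.894e-04, 2.894e-04]  ψ = [3, 3, 3, 3]  (obs o_2=4)
t=3: δ = [1.206e-05, 4.019e-05, 3.617e-05, 1.608e-05]  ψ = [1, 1, 1, 0]  (obs o_3=0)
t=4: δ = [1.674e-06, 4.186e-06, 3.014e-06, 1.507e-06]  ψ = [1, 1, 2, 2]  (obs o_4=4)
t=5: δ = [2.616e-07, 2.907e-07, 1.744e-07, 1.256e-07]  ψ = [1, 1, 1, 2]  (obs o_5=3)
t=6: δ = [1.211e-08, 3.028e-08, 1.817e-08, 1.454e-08]  ψ = [1, 1, 1, 0]  (obs o_6=4)
backtrack: best end state = 1; path = [0, 3, 1, 1, 1, 1, 1]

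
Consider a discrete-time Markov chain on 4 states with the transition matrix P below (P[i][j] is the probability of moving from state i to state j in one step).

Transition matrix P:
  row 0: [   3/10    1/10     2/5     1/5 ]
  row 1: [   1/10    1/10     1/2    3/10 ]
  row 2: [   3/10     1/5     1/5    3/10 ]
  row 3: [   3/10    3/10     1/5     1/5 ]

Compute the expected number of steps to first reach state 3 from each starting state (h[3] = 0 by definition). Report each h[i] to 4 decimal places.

h = [4.0339, 3.5932, 3.6610, 0.0000]

First-step conditioning: h[3] = 0; for i ≠ 3, h[i] = 1 + Σ_k P[i][k]·h[k].
  h[0] = 1 + 3/10·h[0] + 1/10·h[1] + 2/5·h[2]
  h[1] = 1 + 1/10·h[0] + 1/10·h[1] + 1/2·h[2]
  h[2] = 1 + 3/10·h[0] + 1/5·h[1] + 1/5·h[2]
Solving the 3×3 linear system over states ≠ 3 gives exactly h = [238/59, 212/59, 216/59, 0] (h[3] = 0 is the target).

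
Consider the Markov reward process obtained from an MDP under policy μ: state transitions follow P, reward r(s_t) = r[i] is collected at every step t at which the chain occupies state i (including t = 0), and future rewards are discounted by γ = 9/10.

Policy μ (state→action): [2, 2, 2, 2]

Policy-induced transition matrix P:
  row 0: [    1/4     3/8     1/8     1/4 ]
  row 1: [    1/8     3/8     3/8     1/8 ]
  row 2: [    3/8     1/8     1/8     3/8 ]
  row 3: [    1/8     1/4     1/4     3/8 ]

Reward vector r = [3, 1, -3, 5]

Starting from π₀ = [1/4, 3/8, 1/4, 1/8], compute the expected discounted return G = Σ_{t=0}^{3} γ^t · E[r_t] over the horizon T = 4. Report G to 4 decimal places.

t=0: π = [0.2500, 0.3750, 0.2500, 0.1250], E[r] = 1.0000, γ^t·E[r] = 1.000000, running G = 1.000000
t=1: π = [0.2188, 0.2969, 0.2344, 0.2500], E[r] = 1.5000, γ^t·E[r] = 1.350000, running G = 2.350000
t=2: π = [0.2109, 0.2852, 0.2305, 0.2734], E[r] = 1.5938, γ^t·E[r] = 1.290938, running G = 3.640938
t=3: π = [0.2090, 0.2832, 0.2305, 0.2773], E[r] = 1.6055, γ^t·E[r] = 1.170387, running G = 4.811324

G = 4.8113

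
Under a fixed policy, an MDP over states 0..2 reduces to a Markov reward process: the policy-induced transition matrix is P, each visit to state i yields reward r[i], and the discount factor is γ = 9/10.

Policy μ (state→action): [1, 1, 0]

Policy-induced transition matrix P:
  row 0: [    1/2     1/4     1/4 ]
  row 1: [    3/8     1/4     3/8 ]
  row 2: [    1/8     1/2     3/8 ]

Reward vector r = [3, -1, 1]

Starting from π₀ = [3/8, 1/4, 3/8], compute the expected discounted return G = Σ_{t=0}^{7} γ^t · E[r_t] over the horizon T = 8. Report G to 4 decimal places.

G = 5.9200

t=0: π = [0.3750, 0.2500, 0.3750], E[r] = 1.2500, γ^t·E[r] = 1.250000, running G = 1.250000
t=1: π = [0.3281, 0.3438, 0.3281], E[r] = 0.9688, γ^t·E[r] = 0.871875, running G = 2.121875
t=2: π = [0.3340, 0.3320, 0.3340], E[r] = 1.0039, γ^t·E[r] = 0.813164, running G = 2.935039
t=3: π = [0.3333, 0.3335, 0.3333], E[r] = 0.9995, γ^t·E[r] = 0.728644, running G = 3.663683
t=4: π = [0.3333, 0.3333, 0.3333], E[r] = 1.0001, γ^t·E[r] = 0.656140, running G = 4.319823
t=5: π = [0.3333, 0.3333, 0.3333], E[r] = 1.0000, γ^t·E[r] = 0.590485, running G = 4.910309
t=6: π = [0.3333, 0.3333, 0.3333], E[r] = 1.0000, γ^t·E[r] = 0.531442, running G = 5.441750
t=7: π = [0.3333, 0.3333, 0.3333], E[r] = 1.0000, γ^t·E[r] = 0.478297, running G = 5.920047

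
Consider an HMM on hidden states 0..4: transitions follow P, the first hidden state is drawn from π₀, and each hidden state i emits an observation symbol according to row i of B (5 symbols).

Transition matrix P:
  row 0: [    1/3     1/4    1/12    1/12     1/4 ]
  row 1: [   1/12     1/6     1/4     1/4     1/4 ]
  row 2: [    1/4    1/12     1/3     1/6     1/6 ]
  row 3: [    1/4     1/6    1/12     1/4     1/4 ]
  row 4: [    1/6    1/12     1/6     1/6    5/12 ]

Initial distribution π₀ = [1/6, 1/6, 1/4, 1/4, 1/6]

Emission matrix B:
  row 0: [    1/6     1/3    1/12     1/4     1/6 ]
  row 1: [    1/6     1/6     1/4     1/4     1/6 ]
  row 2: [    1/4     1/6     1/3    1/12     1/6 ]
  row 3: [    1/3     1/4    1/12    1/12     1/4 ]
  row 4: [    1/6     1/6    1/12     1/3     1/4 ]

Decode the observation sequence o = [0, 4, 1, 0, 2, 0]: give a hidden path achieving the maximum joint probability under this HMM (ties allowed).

t=0: δ = [2.778e-02, 2.778e-02, 6.250e-02, 8.333e-02, 2.778e-02]  (obs o_0=0)
t=1: δ = [3.472e-03, 2.315e-03, 3.472e-03, 5.208e-03, 5.208e-03]  ψ = [3, 3, 2, 3, 3]  (obs o_1=4)
t=2: δ = [4.340e-04, 1.447e-04, 1.929e-04, 3.255e-04, 3.617e-04]  ψ = [3, 0, 2, 3, 4]  (obs o_2=1)
t=3: δ = [2.411e-05, 1.808e-05, 1.608e-05, 2.713e-05, 2.512e-05]  ψ = [0, 0, 2, 3, 4]  (obs o_3=0)
t=4: δ = [6.698e-07, 1.507e-06, 1.786e-06, 5.651e-07, 8.721e-07]  ψ = [0, 0, 2, 3, 4]  (obs o_4=2)
t=5: δ = [7.442e-08, 4.186e-08, 1.488e-07, 1.256e-07, 6.279e-08]  ψ = [2, 1, 2, 1, 1]  (obs o_5=0)
backtrack: best end state = 2; path = [2, 2, 2, 2, 2, 2]

path = [2, 2, 2, 2, 2, 2]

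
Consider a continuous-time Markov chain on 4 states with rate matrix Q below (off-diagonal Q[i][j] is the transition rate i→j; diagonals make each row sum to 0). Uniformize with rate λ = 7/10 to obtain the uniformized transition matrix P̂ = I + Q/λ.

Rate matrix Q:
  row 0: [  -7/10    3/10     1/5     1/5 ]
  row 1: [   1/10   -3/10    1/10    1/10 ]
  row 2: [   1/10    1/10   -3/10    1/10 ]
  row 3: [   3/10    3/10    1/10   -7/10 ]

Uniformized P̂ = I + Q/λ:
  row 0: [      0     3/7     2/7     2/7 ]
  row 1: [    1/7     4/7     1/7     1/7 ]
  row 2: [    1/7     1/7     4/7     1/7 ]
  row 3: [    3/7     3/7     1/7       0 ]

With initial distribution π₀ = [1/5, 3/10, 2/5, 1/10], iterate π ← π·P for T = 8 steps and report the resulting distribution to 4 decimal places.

t=0: π = [0.2000, 0.3000, 0.4000, 0.1000]
t=1: π = [0.1429, 0.3571, 0.3429, 0.1571]
t=2: π = [0.1673, 0.3816, 0.3102, 0.1408]
t=3: π = [0.1592, 0.3945, 0.2997, 0.1466]
t=4: π = [0.1620, 0.3993, 0.2940, 0.1446]
t=5: π = [0.1610, 0.4016, 0.2920, 0.1453]
t=6: π = [0.1614, 0.4025, 0.2910, 0.1451]
t=7: π = [0.1613, 0.4029, 0.2906, 0.1452]
t=8: π = [0.1613, 0.4031, 0.2905, 0.1452]

π = [0.1613, 0.4031, 0.2905, 0.1452]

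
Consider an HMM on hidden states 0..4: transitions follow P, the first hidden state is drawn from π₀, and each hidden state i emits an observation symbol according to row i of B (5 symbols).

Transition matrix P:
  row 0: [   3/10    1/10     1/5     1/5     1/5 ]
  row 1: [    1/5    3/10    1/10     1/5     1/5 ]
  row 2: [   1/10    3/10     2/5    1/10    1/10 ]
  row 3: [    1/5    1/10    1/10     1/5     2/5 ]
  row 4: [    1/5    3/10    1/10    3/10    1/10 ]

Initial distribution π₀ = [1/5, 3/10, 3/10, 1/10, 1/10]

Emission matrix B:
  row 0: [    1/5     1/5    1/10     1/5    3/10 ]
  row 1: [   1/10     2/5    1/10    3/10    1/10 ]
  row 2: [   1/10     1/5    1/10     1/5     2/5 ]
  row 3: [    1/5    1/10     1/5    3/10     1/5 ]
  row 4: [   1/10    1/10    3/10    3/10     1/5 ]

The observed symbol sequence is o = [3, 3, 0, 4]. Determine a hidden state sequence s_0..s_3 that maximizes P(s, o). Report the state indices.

t=0: δ = [4.000e-02, 9.000e-02, 6.000e-02, 3.000e-02, 3.000e-02]  (obs o_0=3)
t=1: δ = [3.600e-03, 8.100e-03, 4.800e-03, 5.400e-03, 5.400e-03]  ψ = [1, 1, 2, 1, 1]  (obs o_1=3)
t=2: δ = [3.240e-04, 2.430e-04, 1.920e-04, 3.240e-04, 2.160e-04]  ψ = [1, 1, 2, 1, 3]  (obs o_2=0)
t=3: δ = [2.916e-05, 7.290e-06, 3.072e-05, 1.296e-05, 2.592e-05]  ψ = [0, 1, 2, 0, 3]  (obs o_3=4)
backtrack: best end state = 2; path = [2, 2, 2, 2]

path = [2, 2, 2, 2]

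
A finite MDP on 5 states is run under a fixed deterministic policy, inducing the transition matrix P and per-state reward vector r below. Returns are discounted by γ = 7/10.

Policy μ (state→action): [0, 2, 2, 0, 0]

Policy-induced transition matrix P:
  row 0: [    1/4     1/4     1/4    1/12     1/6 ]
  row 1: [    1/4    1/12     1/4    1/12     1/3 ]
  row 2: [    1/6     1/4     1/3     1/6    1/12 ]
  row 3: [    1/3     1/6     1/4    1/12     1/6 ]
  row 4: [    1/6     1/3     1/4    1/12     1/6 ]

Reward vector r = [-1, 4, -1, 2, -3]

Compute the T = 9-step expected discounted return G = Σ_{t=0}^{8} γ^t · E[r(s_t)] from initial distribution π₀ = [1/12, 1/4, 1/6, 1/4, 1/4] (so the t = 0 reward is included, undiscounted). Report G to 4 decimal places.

G = 0.5516

t=0: π = [0.0833, 0.2500, 0.1667, 0.2500, 0.2500], E[r] = 0.5000, γ^t·E[r] = 0.500000, running G = 0.500000
t=1: π = [0.2361, 0.2083, 0.2639, 0.0972, 0.1944], E[r] = -0.0556, γ^t·E[r] = -0.038889, running G = 0.461111
t=2: π = [0.2199, 0.2234, 0.2720, 0.1053, 0.1794], E[r] = 0.0741, γ^t·E[r] = 0.036296, running G = 0.497407
t=3: π = [0.2212, 0.2189, 0.2727, 0.1060, 0.1812], E[r] = 0.0503, γ^t·E[r] = 0.017236, running G = 0.514643
t=4: π = [0.2210, 0.2198, 0.2727, 0.1061, 0.1804], E[r] = 0.0562, γ^t·E[r] = 0.013491, running G = 0.528135
t=5: π = [0.2211, 0.2196, 0.2727, 0.1061, 0.1806], E[r] = 0.0549, γ^t·E[r] = 0.009224, running G = 0.537359
t=6: π = [0.2211, 0.2196, 0.2727, 0.1061, 0.1805], E[r] = 0.0552, γ^t·E[r] = 0.006492, running G = 0.543852
t=7: π = [0.2211, 0.2196, 0.2727, 0.1061, 0.1805], E[r] = 0.0551, γ^t·E[r] = 0.004539, running G = 0.548391
t=8: π = [0.2211, 0.2196, 0.2727, 0.1061, 0.1805], E[r] = 0.0551, γ^t·E[r] = 0.003178, running G = 0.551569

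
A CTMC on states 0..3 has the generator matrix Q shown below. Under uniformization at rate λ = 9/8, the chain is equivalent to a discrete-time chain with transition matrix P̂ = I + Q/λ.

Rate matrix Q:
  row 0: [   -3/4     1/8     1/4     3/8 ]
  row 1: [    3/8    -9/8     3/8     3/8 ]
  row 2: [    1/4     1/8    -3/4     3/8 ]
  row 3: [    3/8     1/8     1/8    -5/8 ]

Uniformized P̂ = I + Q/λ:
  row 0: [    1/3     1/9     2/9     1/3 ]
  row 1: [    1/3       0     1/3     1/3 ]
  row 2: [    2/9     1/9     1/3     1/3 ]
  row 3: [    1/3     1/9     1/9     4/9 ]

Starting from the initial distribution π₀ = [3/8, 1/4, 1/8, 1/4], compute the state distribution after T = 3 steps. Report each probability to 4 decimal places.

t=0: π = [0.3750, 0.2500, 0.1250, 0.2500]
t=1: π = [0.3194, 0.0833, 0.2361, 0.3611]
t=2: π = [0.3071, 0.1019, 0.2176, 0.3735]
t=3: π = [0.3092, 0.0998, 0.2162, 0.3748]

π = [0.3092, 0.0998, 0.2162, 0.3748]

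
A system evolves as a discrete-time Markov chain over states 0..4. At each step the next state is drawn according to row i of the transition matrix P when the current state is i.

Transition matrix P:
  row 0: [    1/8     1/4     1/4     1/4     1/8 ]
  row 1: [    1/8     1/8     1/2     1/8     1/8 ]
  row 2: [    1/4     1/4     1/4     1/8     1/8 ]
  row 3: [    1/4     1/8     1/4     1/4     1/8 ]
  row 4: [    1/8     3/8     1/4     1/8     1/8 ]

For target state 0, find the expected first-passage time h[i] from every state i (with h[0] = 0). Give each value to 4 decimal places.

h = [0.0000, 5.3717, 4.8345, 4.7578, 5.5060]

First-step conditioning: h[0] = 0; for i ≠ 0, h[i] = 1 + Σ_k P[i][k]·h[k].
  h[1] = 1 + 1/8·h[1] + 1/2·h[2] + 1/8·h[3] + 1/8·h[4]
  h[2] = 1 + 1/4·h[1] + 1/4·h[2] + 1/8·h[3] + 1/8·h[4]
  h[3] = 1 + 1/8·h[1] + 1/4·h[2] + 1/4·h[3] + 1/8·h[4]
  h[4] = 1 + 3/8·h[1] + 1/4·h[2] + 1/8·h[3] + 1/8·h[4]
Solving the 4×4 linear system over states ≠ 0 gives exactly h = [0, 2240/417, 672/139, 1984/417, 2296/417] (h[0] = 0 is the target).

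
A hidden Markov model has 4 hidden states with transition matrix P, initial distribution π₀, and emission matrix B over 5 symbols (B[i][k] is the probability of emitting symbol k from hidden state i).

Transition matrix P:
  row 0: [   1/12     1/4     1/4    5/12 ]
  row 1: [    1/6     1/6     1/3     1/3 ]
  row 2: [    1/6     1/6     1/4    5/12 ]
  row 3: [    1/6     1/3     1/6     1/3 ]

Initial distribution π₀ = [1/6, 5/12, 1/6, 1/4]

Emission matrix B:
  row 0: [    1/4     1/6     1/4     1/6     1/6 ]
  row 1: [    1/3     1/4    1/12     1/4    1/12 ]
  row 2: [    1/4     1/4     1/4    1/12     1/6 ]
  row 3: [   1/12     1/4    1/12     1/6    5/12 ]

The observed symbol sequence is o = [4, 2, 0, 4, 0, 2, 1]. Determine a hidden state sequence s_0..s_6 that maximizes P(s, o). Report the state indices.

t=0: δ = [2.778e-02, 3.472e-02, 2.778e-02, 1.042e-01]  (obs o_0=4)
t=1: δ = [4.340e-03, 2.894e-03, 4.340e-03, 2.894e-03]  ψ = [3, 3, 3, 3]  (obs o_1=2)
t=2: δ = [1.808e-04, 3.617e-04, 2.713e-04, 1.507e-04]  ψ = [2, 0, 0, 0]  (obs o_2=0)
t=3: δ = [1.005e-05, 5.023e-06, 2.009e-05, 5.023e-05]  ψ = [1, 1, 1, 1]  (obs o_3=4)
t=4: δ = [2.093e-06, 5.582e-06, 2.093e-06, 1.395e-06]  ψ = [3, 3, 3, 3]  (obs o_4=0)
t=5: δ = [2.326e-07, 7.752e-08, 4.651e-07, 1.550e-07]  ψ = [1, 1, 1, 1]  (obs o_5=2)
t=6: δ = [1.292e-08, 1.938e-08, 2.907e-08, 4.845e-08]  ψ = [2, 2, 2, 2]  (obs o_6=1)
backtrack: best end state = 3; path = [3, 0, 1, 3, 1, 2, 3]

path = [3, 0, 1, 3, 1, 2, 3]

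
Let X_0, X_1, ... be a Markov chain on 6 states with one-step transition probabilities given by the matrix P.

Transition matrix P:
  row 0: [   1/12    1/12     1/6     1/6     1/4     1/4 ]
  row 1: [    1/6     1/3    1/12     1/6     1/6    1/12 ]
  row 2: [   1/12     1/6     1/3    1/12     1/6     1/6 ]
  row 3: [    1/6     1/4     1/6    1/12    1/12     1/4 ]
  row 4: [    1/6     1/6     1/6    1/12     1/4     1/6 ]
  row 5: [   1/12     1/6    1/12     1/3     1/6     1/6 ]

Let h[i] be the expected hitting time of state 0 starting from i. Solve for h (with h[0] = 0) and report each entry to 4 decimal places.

h = [0.0000, 7.0336, 7.8718, 7.1914, 7.1562, 7.7017]

First-step conditioning: h[0] = 0; for i ≠ 0, h[i] = 1 + Σ_k P[i][k]·h[k].
  h[1] = 1 + 1/3·h[1] + 1/12·h[2] + 1/6·h[3] + 1/6·h[4] + 1/12·h[5]
  h[2] = 1 + 1/6·h[1] + 1/3·h[2] + 1/12·h[3] + 1/6·h[4] + 1/6·h[5]
  h[3] = 1 + 1/4·h[1] + 1/6·h[2] + 1/12·h[3] + 1/12·h[4] + 1/4·h[5]
  h[4] = 1 + 1/6·h[1] + 1/6·h[2] + 1/12·h[3] + 1/4·h[4] + 1/6·h[5]
  h[5] = 1 + 1/6·h[1] + 1/12·h[2] + 1/3·h[3] + 1/6·h[4] + 1/6·h[5]
Solving the 5×5 linear system over states ≠ 0 gives exactly h = [0, 55080/7831, 61644/7831, 56316/7831, 56040/7831, 60312/7831] (h[0] = 0 is the target).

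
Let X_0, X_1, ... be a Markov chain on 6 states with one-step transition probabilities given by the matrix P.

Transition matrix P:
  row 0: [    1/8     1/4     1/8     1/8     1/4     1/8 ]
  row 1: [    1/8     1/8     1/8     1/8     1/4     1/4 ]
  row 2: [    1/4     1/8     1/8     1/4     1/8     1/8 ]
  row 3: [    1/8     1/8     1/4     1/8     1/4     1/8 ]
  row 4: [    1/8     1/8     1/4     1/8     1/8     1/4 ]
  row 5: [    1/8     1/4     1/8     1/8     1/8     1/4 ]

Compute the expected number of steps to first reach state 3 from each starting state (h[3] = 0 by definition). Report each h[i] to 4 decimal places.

First-step conditioning: h[3] = 0; for i ≠ 3, h[i] = 1 + Σ_k P[i][k]·h[k].
  h[0] = 1 + 1/8·h[0] + 1/4·h[1] + 1/8·h[2] + 1/4·h[4] + 1/8·h[5]
  h[1] = 1 + 1/8·h[0] + 1/8·h[1] + 1/8·h[2] + 1/4·h[4] + 1/4·h[5]
  h[2] = 1 + 1/4·h[0] + 1/8·h[1] + 1/8·h[2] + 1/8·h[4] + 1/8·h[5]
  h[4] = 1 + 1/8·h[0] + 1/8·h[1] + 1/4·h[2] + 1/8·h[4] + 1/4·h[5]
  h[5] = 1 + 1/8·h[0] + 1/4·h[1] + 1/8·h[2] + 1/8·h[4] + 1/4·h[5]
Solving the 5×5 linear system over states ≠ 3 gives exactly h = [1554/223, 4663/669, 4087/669, 0, 1533/223, 1557/223] (h[3] = 0 is the target).

h = [6.9686, 6.9701, 6.1091, 0.0000, 6.8744, 6.9821]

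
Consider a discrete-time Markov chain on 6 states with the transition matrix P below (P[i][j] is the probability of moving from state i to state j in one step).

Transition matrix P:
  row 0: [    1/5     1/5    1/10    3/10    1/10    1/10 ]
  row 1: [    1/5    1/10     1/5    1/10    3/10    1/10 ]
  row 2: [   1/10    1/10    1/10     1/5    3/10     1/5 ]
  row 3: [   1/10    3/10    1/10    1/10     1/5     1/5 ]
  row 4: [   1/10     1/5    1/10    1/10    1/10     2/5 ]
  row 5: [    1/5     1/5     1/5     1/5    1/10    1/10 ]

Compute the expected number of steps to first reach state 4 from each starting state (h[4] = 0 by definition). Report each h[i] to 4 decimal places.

First-step conditioning: h[4] = 0; for i ≠ 4, h[i] = 1 + Σ_k P[i][k]·h[k].
  h[0] = 1 + 1/5·h[0] + 1/5·h[1] + 1/10·h[2] + 3/10·h[3] + 1/10·h[5]
  h[1] = 1 + 1/5·h[0] + 1/10·h[1] + 1/5·h[2] + 1/10·h[3] + 1/10·h[5]
  h[2] = 1 + 1/10·h[0] + 1/10·h[1] + 1/10·h[2] + 1/5·h[3] + 1/5·h[5]
  h[3] = 1 + 1/10·h[0] + 3/10·h[1] + 1/10·h[2] + 1/10·h[3] + 1/5·h[5]
  h[5] = 1 + 1/5·h[0] + 1/5·h[1] + 1/5·h[2] + 1/5·h[3] + 1/10·h[5]
Solving the 5×5 linear system over states ≠ 4 gives exactly h = [135170/24819, 110900/24819, 111800/24819, 40600/8273, 0, 134170/24819] (h[4] = 0 is the target).

h = [5.4462, 4.4684, 4.5046, 4.9075, 0.0000, 5.4059]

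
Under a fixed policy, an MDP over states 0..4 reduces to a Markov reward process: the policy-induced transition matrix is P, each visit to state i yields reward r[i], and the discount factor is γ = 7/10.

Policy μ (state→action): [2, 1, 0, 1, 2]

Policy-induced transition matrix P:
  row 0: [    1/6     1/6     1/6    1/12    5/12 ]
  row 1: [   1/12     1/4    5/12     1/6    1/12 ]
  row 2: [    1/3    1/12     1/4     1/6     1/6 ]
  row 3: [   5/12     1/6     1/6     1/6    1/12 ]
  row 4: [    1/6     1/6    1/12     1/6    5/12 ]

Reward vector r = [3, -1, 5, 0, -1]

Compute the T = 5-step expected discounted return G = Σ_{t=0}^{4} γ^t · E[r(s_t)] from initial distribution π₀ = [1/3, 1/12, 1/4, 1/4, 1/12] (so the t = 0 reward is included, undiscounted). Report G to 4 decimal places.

t=0: π = [0.3333, 0.0833, 0.2500, 0.2500, 0.0833], E[r] = 2.0833, γ^t·E[r] = 2.083333, running G = 2.083333
t=1: π = [0.2639, 0.1528, 0.2014, 0.1389, 0.2431], E[r] = 1.4028, γ^t·E[r] = 0.981944, running G = 3.065278
t=2: π = [0.2222, 0.1626, 0.2014, 0.1447, 0.2691], E[r] = 1.2419, γ^t·E[r] = 0.608530, running G = 3.673808
t=3: π = [0.2228, 0.1634, 0.2017, 0.1481, 0.2639], E[r] = 1.2496, γ^t·E[r] = 0.428618, running G = 4.102426
t=4: π = [0.2237, 0.1635, 0.2023, 0.1481, 0.2624], E[r] = 1.2569, γ^t·E[r] = 0.301789, running G = 4.404215

G = 4.4042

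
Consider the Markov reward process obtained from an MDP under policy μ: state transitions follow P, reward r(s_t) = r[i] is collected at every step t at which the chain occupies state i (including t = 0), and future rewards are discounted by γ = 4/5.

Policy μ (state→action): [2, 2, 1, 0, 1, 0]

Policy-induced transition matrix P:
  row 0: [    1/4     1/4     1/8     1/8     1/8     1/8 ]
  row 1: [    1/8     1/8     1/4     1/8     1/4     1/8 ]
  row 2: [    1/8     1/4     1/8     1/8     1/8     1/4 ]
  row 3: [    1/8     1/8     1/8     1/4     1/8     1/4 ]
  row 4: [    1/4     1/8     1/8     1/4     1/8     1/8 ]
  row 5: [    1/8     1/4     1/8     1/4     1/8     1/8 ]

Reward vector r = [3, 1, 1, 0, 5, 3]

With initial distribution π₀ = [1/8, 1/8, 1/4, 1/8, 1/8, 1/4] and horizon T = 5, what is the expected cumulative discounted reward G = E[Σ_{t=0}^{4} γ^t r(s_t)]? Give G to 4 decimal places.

t=0: π = [0.1250, 0.1250, 0.2500, 0.1250, 0.1250, 0.2500], E[r] = 2.1250, γ^t·E[r] = 2.125000, running G = 2.125000
t=1: π = [0.1563, 0.2031, 0.1406, 0.1875, 0.1406, 0.1719], E[r] = 2.0313, γ^t·E[r] = 1.625000, running G = 3.750000
t=2: π = [0.1621, 0.1836, 0.1504, 0.1875, 0.1504, 0.1660], E[r] = 2.0703, γ^t·E[r] = 1.325000, running G = 5.075000
t=3: π = [0.1641, 0.1848, 0.1479, 0.1880, 0.1479, 0.1672], E[r] = 2.0664, γ^t·E[r] = 1.058000, running G = 6.133000
t=4: π = [0.1640, 0.1849, 0.1481, 0.1879, 0.1481, 0.1670], E[r] = 2.0665, γ^t·E[r] = 0.846438, running G = 6.979438

G = 6.9794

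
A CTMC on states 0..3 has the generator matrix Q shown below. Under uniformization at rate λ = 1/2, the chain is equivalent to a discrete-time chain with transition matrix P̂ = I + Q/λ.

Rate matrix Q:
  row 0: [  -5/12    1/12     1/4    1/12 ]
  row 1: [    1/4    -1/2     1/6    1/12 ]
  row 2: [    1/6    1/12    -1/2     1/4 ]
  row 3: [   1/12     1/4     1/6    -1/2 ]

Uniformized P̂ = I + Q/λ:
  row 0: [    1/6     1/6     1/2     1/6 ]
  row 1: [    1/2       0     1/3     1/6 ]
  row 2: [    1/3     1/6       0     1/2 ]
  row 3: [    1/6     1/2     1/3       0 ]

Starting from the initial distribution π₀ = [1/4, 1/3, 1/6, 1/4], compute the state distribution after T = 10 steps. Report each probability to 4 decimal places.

t=0: π = [0.2500, 0.3333, 0.1667, 0.2500]
t=1: π = [0.3056, 0.1944, 0.3194, 0.1806]
t=2: π = [0.2847, 0.1944, 0.2778, 0.2431]
t=3: π = [0.2778, 0.2153, 0.2882, 0.2188]
t=4: π = [0.2865, 0.2037, 0.2836, 0.2263]
t=5: π = [0.2818, 0.2081, 0.2866, 0.2235]
t=6: π = [0.2838, 0.2065, 0.2848, 0.2249]
t=7: π = [0.2830, 0.2072, 0.2857, 0.2241]
t=8: π = [0.2834, 0.2068, 0.2853, 0.2246]
t=9: π = [0.2832, 0.2070, 0.2855, 0.2243]
t=10: π = [0.2833, 0.2069, 0.2854, 0.2244]

π = [0.2833, 0.2069, 0.2854, 0.2244]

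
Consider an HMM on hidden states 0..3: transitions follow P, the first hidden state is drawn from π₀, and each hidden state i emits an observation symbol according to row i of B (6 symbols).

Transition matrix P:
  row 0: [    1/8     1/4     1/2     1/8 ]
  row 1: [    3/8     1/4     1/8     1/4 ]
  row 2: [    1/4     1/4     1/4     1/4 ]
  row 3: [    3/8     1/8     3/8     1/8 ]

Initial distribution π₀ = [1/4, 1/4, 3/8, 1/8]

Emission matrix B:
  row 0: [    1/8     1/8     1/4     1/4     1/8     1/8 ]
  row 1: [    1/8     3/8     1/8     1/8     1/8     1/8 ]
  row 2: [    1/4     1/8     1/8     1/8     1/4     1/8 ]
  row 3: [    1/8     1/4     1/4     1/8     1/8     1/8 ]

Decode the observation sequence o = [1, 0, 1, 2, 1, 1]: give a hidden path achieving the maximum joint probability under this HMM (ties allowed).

path = [1, 0, 1, 0, 1, 1]

t=0: δ = [3.125e-02, 9.375e-02, 4.688e-02, 3.125e-02]  (obs o_0=1)
t=1: δ = [4.395e-03, 2.930e-03, 3.906e-03, 2.930e-03]  ψ = [1, 1, 0, 1]  (obs o_1=0)
t=2: δ = [1.373e-04, 4.120e-04, 2.747e-04, 2.441e-04]  ψ = [1, 0, 0, 2]  (obs o_2=1)
t=3: δ = [3.862e-05, 1.287e-05, 1.144e-05, 2.575e-05]  ψ = [1, 1, 3, 1]  (obs o_3=2)
t=4: δ = [1.207e-06, 3.621e-06, 2.414e-06, 1.207e-06]  ψ = [3, 0, 0, 0]  (obs o_4=1)
t=5: δ = [1.697e-07, 3.395e-07, 7.544e-08, 2.263e-07]  ψ = [1, 1, 0, 1]  (obs o_5=1)
backtrack: best end state = 1; path = [1, 0, 1, 0, 1, 1]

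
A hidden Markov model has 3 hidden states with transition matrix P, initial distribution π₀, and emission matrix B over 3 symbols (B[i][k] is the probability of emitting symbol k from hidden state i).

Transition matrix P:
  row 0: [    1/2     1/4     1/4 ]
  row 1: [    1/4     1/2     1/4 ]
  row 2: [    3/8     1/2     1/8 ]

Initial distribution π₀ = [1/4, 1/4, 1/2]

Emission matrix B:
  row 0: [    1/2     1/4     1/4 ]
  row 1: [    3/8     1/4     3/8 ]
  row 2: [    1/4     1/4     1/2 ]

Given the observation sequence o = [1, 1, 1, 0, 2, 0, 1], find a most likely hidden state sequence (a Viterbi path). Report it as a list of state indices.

t=0: δ = [6.250e-02, 6.250e-02, 1.250e-01]  (obs o_0=1)
t=1: δ = [1.172e-02, 1.562e-02, 3.906e-03]  ψ = [2, 2, 0]  (obs o_1=1)
t=2: δ = [1.465e-03, 1.953e-03, 9.766e-04]  ψ = [0, 1, 1]  (obs o_2=1)
t=3: δ = [3.662e-04, 3.662e-04, 1.221e-04]  ψ = [0, 1, 1]  (obs o_3=0)
t=4: δ = [4.578e-05, 6.866e-05, 4.578e-05]  ψ = [0, 1, 0]  (obs o_4=2)
t=5: δ = [1.144e-05, 1.287e-05, 4.292e-06]  ψ = [0, 1, 1]  (obs o_5=0)
t=6: δ = [1.431e-06, 1.609e-06, 8.047e-07]  ψ = [0, 1, 1]  (obs o_6=1)
backtrack: best end state = 1; path = [2, 1, 1, 1, 1, 1, 1]

path = [2, 1, 1, 1, 1, 1, 1]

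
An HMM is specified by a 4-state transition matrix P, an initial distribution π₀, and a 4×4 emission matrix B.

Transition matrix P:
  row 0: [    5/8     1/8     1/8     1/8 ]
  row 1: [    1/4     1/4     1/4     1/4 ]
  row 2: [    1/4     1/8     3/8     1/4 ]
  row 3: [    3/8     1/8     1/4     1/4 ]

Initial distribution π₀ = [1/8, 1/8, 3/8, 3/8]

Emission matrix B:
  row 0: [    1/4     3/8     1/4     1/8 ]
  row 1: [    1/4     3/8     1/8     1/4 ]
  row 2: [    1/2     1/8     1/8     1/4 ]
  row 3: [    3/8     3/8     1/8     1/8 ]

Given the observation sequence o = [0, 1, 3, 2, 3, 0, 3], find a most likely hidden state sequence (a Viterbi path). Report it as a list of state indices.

path = [3, 0, 0, 0, 0, 0, 0]

t=0: δ = [3.125e-02, 3.125e-02, 1.875e-01, 1.406e-01]  (obs o_0=0)
t=1: δ = [1.978e-02, 8.789e-03, 8.789e-03, 1.758e-02]  ψ = [3, 2, 2, 2]  (obs o_1=1)
t=2: δ = [1.545e-03, 6.180e-04, 1.099e-03, 5.493e-04]  ψ = [0, 0, 3, 3]  (obs o_2=3)
t=3: δ = [2.414e-04, 2.414e-05, 5.150e-05, 3.433e-05]  ψ = [0, 0, 2, 2]  (obs o_3=2)
t=4: δ = [1.886e-05, 7.544e-06, 7.544e-06, 3.772e-06]  ψ = [0, 0, 0, 0]  (obs o_4=3)
t=5: δ = [2.947e-06, 5.894e-07, 1.414e-06, 8.840e-07]  ψ = [0, 0, 2, 0]  (obs o_5=0)
t=6: δ = [2.302e-07, 9.209e-08, 1.326e-07, 4.604e-08]  ψ = [0, 0, 2, 0]  (obs o_6=3)
backtrack: best end state = 0; path = [3, 0, 0, 0, 0, 0, 0]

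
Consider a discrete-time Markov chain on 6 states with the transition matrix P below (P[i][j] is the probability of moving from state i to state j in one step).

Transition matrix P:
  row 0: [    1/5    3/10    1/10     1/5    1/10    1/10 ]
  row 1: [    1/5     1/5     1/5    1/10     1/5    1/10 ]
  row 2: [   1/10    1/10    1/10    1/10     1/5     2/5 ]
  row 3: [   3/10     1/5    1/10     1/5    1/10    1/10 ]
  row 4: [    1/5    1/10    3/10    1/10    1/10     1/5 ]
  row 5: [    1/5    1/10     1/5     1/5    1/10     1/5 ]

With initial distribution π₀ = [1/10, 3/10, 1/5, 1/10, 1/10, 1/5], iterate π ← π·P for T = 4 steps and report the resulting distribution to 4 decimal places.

π = [0.1992, 0.1722, 0.1619, 0.1533, 0.1333, 0.1800]

t=0: π = [0.1000, 0.3000, 0.2000, 0.1000, 0.1000, 0.2000]
t=1: π = [0.1900, 0.1600, 0.1700, 0.1400, 0.1500, 0.1900]
t=2: π = [0.1970, 0.1680, 0.1650, 0.1520, 0.1330, 0.1850]
t=3: π = [0.1987, 0.1714, 0.1619, 0.1534, 0.1333, 0.1813]
t=4: π = [0.1992, 0.1722, 0.1619, 0.1533, 0.1333, 0.1800]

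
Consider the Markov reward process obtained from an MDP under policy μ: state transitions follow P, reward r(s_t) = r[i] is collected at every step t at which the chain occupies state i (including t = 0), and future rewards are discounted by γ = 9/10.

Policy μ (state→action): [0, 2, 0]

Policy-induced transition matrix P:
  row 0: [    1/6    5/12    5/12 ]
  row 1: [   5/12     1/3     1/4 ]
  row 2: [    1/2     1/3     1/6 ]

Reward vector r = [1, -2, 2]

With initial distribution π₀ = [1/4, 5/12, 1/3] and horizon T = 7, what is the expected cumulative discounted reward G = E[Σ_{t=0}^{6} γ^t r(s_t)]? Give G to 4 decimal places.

t=0: π = [0.2500, 0.4167, 0.3333], E[r] = 0.0833, γ^t·E[r] = 0.083333, running G = 0.083333
t=1: π = [0.3819, 0.3542, 0.2639], E[r] = 0.2014, γ^t·E[r] = 0.181250, running G = 0.264583
t=2: π = [0.3432, 0.3652, 0.2917], E[r] = 0.1962, γ^t·E[r] = 0.158906, running G = 0.423490
t=3: π = [0.3552, 0.3619, 0.2829], E[r] = 0.1971, γ^t·E[r] = 0.143684, running G = 0.567173
t=4: π = [0.3514, 0.3629, 0.2856], E[r] = 0.1968, γ^t·E[r] = 0.129139, running G = 0.696312
t=5: π = [0.3526, 0.3626, 0.2848], E[r] = 0.1969, γ^t·E[r] = 0.116274, running G = 0.812586
t=6: π = [0.3522, 0.3627, 0.2850], E[r] = 0.1969, γ^t·E[r] = 0.104633, running G = 0.917218

G = 0.9172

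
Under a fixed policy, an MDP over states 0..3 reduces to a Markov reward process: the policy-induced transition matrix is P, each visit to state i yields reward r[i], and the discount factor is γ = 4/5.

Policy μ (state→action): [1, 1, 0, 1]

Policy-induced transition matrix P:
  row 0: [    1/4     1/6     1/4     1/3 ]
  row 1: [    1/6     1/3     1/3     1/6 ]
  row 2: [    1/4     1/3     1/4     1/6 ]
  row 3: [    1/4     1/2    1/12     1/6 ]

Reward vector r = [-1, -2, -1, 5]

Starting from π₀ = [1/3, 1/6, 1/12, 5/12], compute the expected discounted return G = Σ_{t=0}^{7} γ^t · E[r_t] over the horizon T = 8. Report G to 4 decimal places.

G = 1.0750

t=0: π = [0.3333, 0.1667, 0.0833, 0.4167], E[r] = 1.3333, γ^t·E[r] = 1.333333, running G = 1.333333
t=1: π = [0.2361, 0.3472, 0.1944, 0.2222], E[r] = -0.0139, γ^t·E[r] = -0.011111, running G = 1.322222
t=2: π = [0.2211, 0.3310, 0.2419, 0.2060], E[r] = -0.0949, γ^t·E[r] = -0.060741, running G = 1.261481
t=3: π = [0.2224, 0.3308, 0.2432, 0.2035], E[r] = -0.1098, γ^t·E[r] = -0.056198, running G = 1.205284
t=4: π = [0.2224, 0.3302, 0.2437, 0.2037], E[r] = -0.1078, γ^t·E[r] = -0.044142, running G = 1.161142
t=5: π = [0.2225, 0.3302, 0.2436, 0.2037], E[r] = -0.1078, γ^t·E[r] = -0.035319, running G = 1.125823
t=6: π = [0.2225, 0.3302, 0.2436, 0.2037], E[r] = -0.1077, γ^t·E[r] = -0.028239, running G = 1.097584
t=7: π = [0.2225, 0.3302, 0.2436, 0.2037], E[r] = -0.1077, γ^t·E[r] = -0.022592, running G = 1.074991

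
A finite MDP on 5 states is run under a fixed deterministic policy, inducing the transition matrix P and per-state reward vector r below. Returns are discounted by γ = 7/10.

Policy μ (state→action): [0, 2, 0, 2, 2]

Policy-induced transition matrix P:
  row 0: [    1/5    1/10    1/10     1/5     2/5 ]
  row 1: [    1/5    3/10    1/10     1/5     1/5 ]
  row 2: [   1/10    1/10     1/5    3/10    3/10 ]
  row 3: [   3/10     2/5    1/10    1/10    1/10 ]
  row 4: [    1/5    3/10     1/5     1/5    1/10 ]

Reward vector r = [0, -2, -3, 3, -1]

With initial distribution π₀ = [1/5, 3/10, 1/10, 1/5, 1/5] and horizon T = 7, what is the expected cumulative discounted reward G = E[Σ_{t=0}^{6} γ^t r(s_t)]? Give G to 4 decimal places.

G = -1.6163

t=0: π = [0.2000, 0.3000, 0.1000, 0.2000, 0.2000], E[r] = -0.5000, γ^t·E[r] = -0.500000, running G = -0.500000
t=1: π = [0.2100, 0.2600, 0.1300, 0.1900, 0.2100], E[r] = -0.5500, γ^t·E[r] = -0.385000, running G = -0.885000
t=2: π = [0.2060, 0.2510, 0.1340, 0.1940, 0.2150], E[r] = -0.5370, γ^t·E[r] = -0.263130, running G = -1.148130
t=3: π = [0.2060, 0.2514, 0.1349, 0.1940, 0.2137], E[r] = -0.5392, γ^t·E[r] = -0.184946, running G = -1.333076
t=4: π = [0.2059, 0.2512, 0.1349, 0.1941, 0.2139], E[r] = -0.5387, γ^t·E[r] = -0.129335, running G = -1.462410
t=5: π = [0.2059, 0.2513, 0.1349, 0.1941, 0.2139], E[r] = -0.5388, γ^t·E[r] = -0.090553, running G = -1.552963
t=6: π = [0.2059, 0.2512, 0.1349, 0.1941, 0.2139], E[r] = -0.5388, γ^t·E[r] = -0.063384, running G = -1.616347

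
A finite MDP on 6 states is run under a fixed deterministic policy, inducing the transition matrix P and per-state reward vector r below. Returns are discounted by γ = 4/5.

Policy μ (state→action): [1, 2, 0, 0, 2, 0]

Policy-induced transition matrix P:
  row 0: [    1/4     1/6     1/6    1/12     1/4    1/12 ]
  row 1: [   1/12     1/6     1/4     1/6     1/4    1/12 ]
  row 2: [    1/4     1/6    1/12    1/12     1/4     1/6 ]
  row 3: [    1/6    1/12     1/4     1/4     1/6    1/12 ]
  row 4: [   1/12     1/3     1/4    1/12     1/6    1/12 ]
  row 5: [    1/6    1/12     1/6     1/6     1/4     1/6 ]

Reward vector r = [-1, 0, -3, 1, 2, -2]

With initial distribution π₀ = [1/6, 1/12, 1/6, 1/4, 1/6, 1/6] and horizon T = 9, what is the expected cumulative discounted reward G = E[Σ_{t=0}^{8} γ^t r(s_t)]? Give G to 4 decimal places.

t=0: π = [0.1667, 0.0833, 0.1667, 0.2500, 0.1667, 0.1667], E[r] = -0.4167, γ^t·E[r] = -0.416667, running G = -0.416667
t=1: π = [0.1736, 0.1597, 0.1944, 0.1458, 0.2153, 0.1111], E[r] = -0.4028, γ^t·E[r] = -0.322222, running G = -0.738889
t=2: π = [0.1661, 0.1811, 0.1939, 0.1302, 0.2199, 0.1088], E[r] = -0.3953, γ^t·E[r] = -0.252963, running G = -0.991852
t=3: π = [0.1632, 0.1834, 0.1948, 0.1292, 0.2208, 0.1086], E[r] = -0.3939, γ^t·E[r] = -0.201654, running G = -1.193506
t=4: π = [0.1628, 0.1837, 0.1949, 0.1292, 0.2208, 0.1086], E[r] = -0.3938, γ^t·E[r] = -0.161317, running G = -1.354823
t=5: π = [0.1628, 0.1837, 0.1949, 0.1292, 0.2208, 0.1086], E[r] = -0.3938, γ^t·E[r] = -0.129051, running G = -1.483874
t=6: π = [0.1628, 0.1837, 0.1949, 0.1292, 0.2208, 0.1086], E[r] = -0.3938, γ^t·E[r] = -0.103242, running G = -1.587116
t=7: π = [0.1628, 0.1837, 0.1949, 0.1292, 0.2208, 0.1086], E[r] = -0.3938, γ^t·E[r] = -0.082594, running G = -1.669710
t=8: π = [0.1628, 0.1837, 0.1949, 0.1292, 0.2208, 0.1086], E[r] = -0.3938, γ^t·E[r] = -0.066075, running G = -1.735785

G = -1.7358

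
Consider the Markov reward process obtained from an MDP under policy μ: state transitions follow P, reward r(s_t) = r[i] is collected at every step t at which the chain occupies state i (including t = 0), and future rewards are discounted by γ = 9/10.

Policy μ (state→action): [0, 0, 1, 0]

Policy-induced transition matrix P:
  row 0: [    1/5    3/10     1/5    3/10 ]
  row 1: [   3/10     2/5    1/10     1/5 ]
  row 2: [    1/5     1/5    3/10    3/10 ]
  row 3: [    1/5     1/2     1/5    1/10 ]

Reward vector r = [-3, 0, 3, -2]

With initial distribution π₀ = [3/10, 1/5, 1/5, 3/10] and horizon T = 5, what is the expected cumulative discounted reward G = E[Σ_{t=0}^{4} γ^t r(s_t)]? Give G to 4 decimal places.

G = -2.6657

t=0: π = [0.3000, 0.2000, 0.2000, 0.3000], E[r] = -0.9000, γ^t·E[r] = -0.900000, running G = -0.900000
t=1: π = [0.2200, 0.3600, 0.2000, 0.2200], E[r] = -0.5000, γ^t·E[r] = -0.450000, running G = -1.350000
t=2: π = [0.2360, 0.3600, 0.1840, 0.2200], E[r] = -0.5960, γ^t·E[r] = -0.482760, running G = -1.832760
t=3: π = [0.2360, 0.3616, 0.1824, 0.2200], E[r] = -0.6008, γ^t·E[r] = -0.437983, running G = -2.270743
t=4: π = [0.2362, 0.3619, 0.1821, 0.2198], E[r] = -0.6019, γ^t·E[r] = -0.394920, running G = -2.665663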